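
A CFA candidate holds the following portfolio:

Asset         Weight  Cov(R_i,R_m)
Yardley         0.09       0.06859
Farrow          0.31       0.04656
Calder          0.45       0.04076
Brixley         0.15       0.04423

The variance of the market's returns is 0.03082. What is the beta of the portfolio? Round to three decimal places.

β_Yardley = 0.06859 / 0.03082 = 2.2255
β_Farrow = 0.04656 / 0.03082 = 1.5107
β_Calder = 0.04076 / 0.03082 = 1.3225
β_Brixley = 0.04423 / 0.03082 = 1.4351
β_P = Σ w_i β_i = 0.09×2.2255 + 0.31×1.5107 + 0.45×1.3225 + 0.15×1.4351 = 1.4790

1.479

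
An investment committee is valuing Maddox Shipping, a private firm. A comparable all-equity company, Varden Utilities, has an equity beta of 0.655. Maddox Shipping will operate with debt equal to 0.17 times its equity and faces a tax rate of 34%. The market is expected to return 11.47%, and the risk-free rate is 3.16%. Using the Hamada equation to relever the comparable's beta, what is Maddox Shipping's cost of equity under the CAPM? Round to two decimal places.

9.21%

β_L = β_U × [1 + (1 − t)(D/E)] = 0.655 × [1 + (1 − 0.34) × 0.17]
    = 0.655 × [1 + 0.66 × 0.17] = 0.655 × 1.1122 = 0.7285
MRP = 11.47% − 3.16% = 8.31%
E(R) = R_f + β_L × MRP = 3.16% + 0.7285 × 8.31% = 9.21%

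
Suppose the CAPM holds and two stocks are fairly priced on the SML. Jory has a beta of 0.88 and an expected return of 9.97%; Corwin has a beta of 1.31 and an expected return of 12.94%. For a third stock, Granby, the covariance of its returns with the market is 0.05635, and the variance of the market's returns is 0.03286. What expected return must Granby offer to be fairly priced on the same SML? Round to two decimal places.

MRP = (12.94% − 9.97%) / (1.31 − 0.88) = 6.9070%
R_f = 9.97% − 0.88 × 6.9070% = 3.8918%
β_Granby = Cov / Var(R_m) = 0.05635 / 0.03286 = 1.7149
E(R_Granby) = R_f + β × MRP = 3.8918% + 1.7149 × 6.9070% = 15.74%

15.74%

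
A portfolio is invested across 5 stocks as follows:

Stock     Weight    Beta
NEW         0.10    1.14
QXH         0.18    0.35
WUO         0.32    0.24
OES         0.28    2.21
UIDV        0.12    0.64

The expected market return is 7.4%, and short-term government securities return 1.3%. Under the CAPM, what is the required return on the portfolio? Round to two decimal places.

β_P = Σ w_i β_i = 0.10×1.14 + 0.18×0.35 + 0.32×0.24 + 0.28×2.21 + 0.12×0.64 = 0.9494
MRP = 7.4% − 1.3% = 6.10%
E(R_P) = R_f + β_P × MRP = 1.3% + 0.9494 × 6.1% = 7.09%

7.09%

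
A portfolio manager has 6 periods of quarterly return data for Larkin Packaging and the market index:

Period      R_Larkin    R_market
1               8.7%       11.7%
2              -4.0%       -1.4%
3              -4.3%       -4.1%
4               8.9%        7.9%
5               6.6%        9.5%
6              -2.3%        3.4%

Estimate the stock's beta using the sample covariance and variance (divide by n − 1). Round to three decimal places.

Mean R_i = (8.7 − 4.0 − 4.3 + 8.9 + 6.6 − 2.3) / 6 = 2.2667%
Mean R_m = (11.7 − 1.4 − 4.1 + 7.9 + 9.5 + 3.4) / 6 = 4.5000%
Σ(R_i − R̄_i)(R_m − R̄_m) = 189.0100  ⇒  Cov = 189.0100 / 5 = 37.8020
Σ(R_m − R̄_m)² = 198.3800  ⇒  Var(R_m) = 198.3800 / 5 = 39.6760
β = Cov / Var(R_m) = 37.8020 / 39.6760 = 0.9528

0.953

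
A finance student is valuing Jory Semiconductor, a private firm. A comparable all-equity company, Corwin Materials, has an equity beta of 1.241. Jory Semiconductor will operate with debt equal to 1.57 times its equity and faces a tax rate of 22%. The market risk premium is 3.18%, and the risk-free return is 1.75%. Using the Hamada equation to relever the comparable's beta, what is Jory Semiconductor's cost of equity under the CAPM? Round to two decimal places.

10.53%

β_L = β_U × [1 + (1 − t)(D/E)] = 1.241 × [1 + (1 − 0.22) × 1.57]
    = 1.241 × [1 + 0.78 × 1.57] = 1.241 × 2.2246 = 2.7607
E(R) = R_f + β_L × MRP = 1.75% + 2.7607 × 3.18% = 10.53%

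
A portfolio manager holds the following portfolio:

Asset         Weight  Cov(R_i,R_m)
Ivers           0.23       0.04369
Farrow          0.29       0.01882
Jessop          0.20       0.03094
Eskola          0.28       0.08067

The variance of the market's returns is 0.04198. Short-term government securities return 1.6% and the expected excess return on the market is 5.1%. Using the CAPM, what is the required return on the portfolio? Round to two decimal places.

6.98%

β_Ivers = 0.04369 / 0.04198 = 1.0407
β_Farrow = 0.01882 / 0.04198 = 0.4483
β_Jessop = 0.03094 / 0.04198 = 0.7370
β_Eskola = 0.08067 / 0.04198 = 1.9216
β_P = Σ w_i β_i = 0.23×1.0407 + 0.29×0.4483 + 0.20×0.7370 + 0.28×1.9216 = 1.0548
E(R_P) = R_f + β_P × MRP = 1.6% + 1.0548 × 5.1% = 6.98%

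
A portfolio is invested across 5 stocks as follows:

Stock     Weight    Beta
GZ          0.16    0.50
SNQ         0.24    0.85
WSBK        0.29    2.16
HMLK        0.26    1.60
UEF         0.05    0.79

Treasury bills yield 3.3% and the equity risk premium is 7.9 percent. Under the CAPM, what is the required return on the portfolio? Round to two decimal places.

β_P = Σ w_i β_i = 0.16×0.50 + 0.24×0.85 + 0.29×2.16 + 0.26×1.60 + 0.05×0.79 = 1.3659
E(R_P) = R_f + β_P × MRP = 3.3% + 1.3659 × 7.9% = 14.09%

14.09%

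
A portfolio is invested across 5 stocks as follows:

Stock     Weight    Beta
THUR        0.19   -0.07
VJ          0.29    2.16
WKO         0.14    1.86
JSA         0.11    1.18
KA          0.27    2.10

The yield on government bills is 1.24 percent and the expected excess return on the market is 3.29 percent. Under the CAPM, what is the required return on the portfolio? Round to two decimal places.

6.41%

β_P = Σ w_i β_i = 0.19×-0.07 + 0.29×2.16 + 0.14×1.86 + 0.11×1.18 + 0.27×2.10 = 1.5703
E(R_P) = R_f + β_P × MRP = 1.24% + 1.5703 × 3.29% = 6.41%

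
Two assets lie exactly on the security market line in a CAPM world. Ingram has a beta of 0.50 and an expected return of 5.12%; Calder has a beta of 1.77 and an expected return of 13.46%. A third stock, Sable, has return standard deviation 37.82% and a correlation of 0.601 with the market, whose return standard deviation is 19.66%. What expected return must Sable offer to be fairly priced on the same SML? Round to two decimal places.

9.43%

MRP = (13.46% − 5.12%) / (1.77 − 0.50) = 6.5669%
R_f = 5.12% − 0.50 × 6.5669% = 1.8366%
β_Sable = ρ·σ_i/σ_m = 0.601 × 37.82 / 19.66 = 1.1561
E(R_Sable) = R_f + β × MRP = 1.8366% + 1.1561 × 6.5669% = 9.43%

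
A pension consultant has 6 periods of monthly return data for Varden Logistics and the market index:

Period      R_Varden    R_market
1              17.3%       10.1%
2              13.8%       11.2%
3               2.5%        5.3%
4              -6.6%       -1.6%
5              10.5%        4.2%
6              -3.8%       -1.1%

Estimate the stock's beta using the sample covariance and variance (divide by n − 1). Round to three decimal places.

1.676

Mean R_i = (17.3 + 13.8 + 2.5 − 6.6 + 10.5 − 3.8) / 6 = 5.6167%
Mean R_m = (10.1 + 11.2 + 5.3 − 1.6 + 4.2 − 1.1) / 6 = 4.6833%
Σ(R_i − R̄_i)(R_m − R̄_m) = 243.5517  ⇒  Cov = 243.5517 / 5 = 48.7103
Σ(R_m − R̄_m)² = 145.3483  ⇒  Var(R_m) = 145.3483 / 5 = 29.0697
β = Cov / Var(R_m) = 48.7103 / 29.0697 = 1.6756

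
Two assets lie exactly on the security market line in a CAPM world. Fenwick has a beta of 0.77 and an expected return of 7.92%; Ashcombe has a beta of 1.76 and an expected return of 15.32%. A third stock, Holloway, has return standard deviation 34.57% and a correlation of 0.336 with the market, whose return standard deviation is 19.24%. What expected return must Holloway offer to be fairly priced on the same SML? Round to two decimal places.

MRP = (15.32% − 7.92%) / (1.76 − 0.77) = 7.4747%
R_f = 7.92% − 0.77 × 7.4747% = 2.1645%
β_Holloway = ρ·σ_i/σ_m = 0.336 × 34.57 / 19.24 = 0.6037
E(R_Holloway) = R_f + β × MRP = 2.1645% + 0.6037 × 7.4747% = 6.68%

6.68%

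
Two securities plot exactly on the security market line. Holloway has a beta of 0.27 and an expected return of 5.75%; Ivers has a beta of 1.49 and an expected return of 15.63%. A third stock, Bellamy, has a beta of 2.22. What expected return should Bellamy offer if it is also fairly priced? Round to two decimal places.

MRP (SML slope) = (15.63% − 5.75%) / (1.49 − 0.27) = 9.88% / 1.22 = 8.0984%
R_f (intercept) = 5.75% − 0.27 × 8.0984% = 3.5634%
E(R_Bellamy) = R_f + β × MRP = 3.5634% + 2.22 × 8.0984% = 21.54%

21.54%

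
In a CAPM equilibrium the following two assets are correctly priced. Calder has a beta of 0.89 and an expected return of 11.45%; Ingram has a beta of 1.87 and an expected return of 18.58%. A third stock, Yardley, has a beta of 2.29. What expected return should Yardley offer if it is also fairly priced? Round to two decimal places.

21.64%

MRP (SML slope) = (18.58% − 11.45%) / (1.87 − 0.89) = 7.13% / 0.98 = 7.2755%
R_f (intercept) = 11.45% − 0.89 × 7.2755% = 4.9748%
E(R_Yardley) = R_f + β × MRP = 4.9748% + 2.29 × 7.2755% = 21.64%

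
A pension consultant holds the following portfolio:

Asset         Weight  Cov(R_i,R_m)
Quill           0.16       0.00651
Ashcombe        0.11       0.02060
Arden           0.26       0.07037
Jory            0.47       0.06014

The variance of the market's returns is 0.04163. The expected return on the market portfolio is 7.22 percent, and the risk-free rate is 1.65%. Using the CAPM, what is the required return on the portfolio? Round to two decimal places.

β_Quill = 0.00651 / 0.04163 = 0.1564
β_Ashcombe = 0.02060 / 0.04163 = 0.4948
β_Arden = 0.07037 / 0.04163 = 1.6904
β_Jory = 0.06014 / 0.04163 = 1.4446
β_P = Σ w_i β_i = 0.16×0.1564 + 0.11×0.4948 + 0.26×1.6904 + 0.47×1.4446 = 1.1979
MRP = 7.22% − 1.65% = 5.57%
E(R_P) = R_f + β_P × MRP = 1.65% + 1.1979 × 5.57% = 8.32%

8.32%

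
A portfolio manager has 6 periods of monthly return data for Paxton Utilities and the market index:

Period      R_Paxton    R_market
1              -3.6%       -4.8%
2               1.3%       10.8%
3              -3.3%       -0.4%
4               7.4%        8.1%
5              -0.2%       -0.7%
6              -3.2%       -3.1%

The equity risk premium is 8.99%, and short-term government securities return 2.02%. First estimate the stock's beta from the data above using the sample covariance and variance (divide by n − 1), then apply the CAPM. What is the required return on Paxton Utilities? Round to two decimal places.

6.77%

Mean R_i = (-3.6 + 1.3 − 3.3 + 7.4 − 0.2 − 3.2) / 6 = -0.2667%
Mean R_m = (-4.8 + 10.8 − 0.4 + 8.1 − 0.7 − 3.1) / 6 = 1.6500%
Σ(R_i − R̄_i)(R_m − R̄_m) = 105.2800  ⇒  Cov = 105.2800 / 5 = 21.0560
Σ(R_m − R̄_m)² = 199.2150  ⇒  Var(R_m) = 199.2150 / 5 = 39.8430
β = Cov / Var(R_m) = 21.0560 / 39.8430 = 0.5285
E(R) = R_f + β × MRP = 2.02% + 0.5285 × 8.99% = 6.77%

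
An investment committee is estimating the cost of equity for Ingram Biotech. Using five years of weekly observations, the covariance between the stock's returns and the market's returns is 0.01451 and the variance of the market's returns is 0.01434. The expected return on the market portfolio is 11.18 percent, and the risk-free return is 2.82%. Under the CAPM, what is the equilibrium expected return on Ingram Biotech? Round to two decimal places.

11.28%

β = Cov(R_i, R_m) / Var(R_m) = 0.01451 / 0.01434 = 1.0119
MRP = 11.18% − 2.82% = 8.36%
E(R) = R_f + β × MRP = 2.82% + 1.0119 × 8.36% = 11.28%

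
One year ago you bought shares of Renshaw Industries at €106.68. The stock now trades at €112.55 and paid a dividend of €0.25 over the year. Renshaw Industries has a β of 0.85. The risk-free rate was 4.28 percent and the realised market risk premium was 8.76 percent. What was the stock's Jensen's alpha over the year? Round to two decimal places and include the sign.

Realised HPR = (P1 + D1 − P0) / P0 = (112.55 + 0.25 − 106.68) / 106.68 = 6.12 / 106.68 = 5.7368%
CAPM required = R_f + β·MRP = 4.28% + 0.85 × 8.76% = 11.7260%
α = realised − required = 5.7368% − 11.7260% = -5.99%

-5.99%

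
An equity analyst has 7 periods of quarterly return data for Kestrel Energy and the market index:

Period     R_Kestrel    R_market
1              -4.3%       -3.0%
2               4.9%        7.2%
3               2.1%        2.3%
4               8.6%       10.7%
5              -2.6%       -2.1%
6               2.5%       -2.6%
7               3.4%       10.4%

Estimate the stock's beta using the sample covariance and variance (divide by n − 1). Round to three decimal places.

0.585

Mean R_i = (-4.3 + 4.9 + 2.1 + 8.6 − 2.6 + 2.5 + 3.4) / 7 = 2.0857%
Mean R_m = (-3.0 + 7.2 + 2.3 + 10.7 − 2.1 − 2.6 + 10.4) / 7 = 3.2714%
Σ(R_i − R̄_i)(R_m − R̄_m) = 131.5871  ⇒  Cov = 131.5871 / 6 = 21.9312
Σ(R_m − R̄_m)² = 225.0343  ⇒  Var(R_m) = 225.0343 / 6 = 37.5057
β = Cov / Var(R_m) = 21.9312 / 37.5057 = 0.5847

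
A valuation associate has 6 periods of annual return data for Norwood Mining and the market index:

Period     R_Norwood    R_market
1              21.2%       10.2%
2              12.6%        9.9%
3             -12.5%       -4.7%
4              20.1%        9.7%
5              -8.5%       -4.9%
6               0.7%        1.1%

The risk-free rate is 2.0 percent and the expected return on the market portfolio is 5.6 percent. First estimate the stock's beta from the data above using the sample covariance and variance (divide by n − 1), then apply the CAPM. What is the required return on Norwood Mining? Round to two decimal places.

8.96%

Mean R_i = (21.2 + 12.6 − 12.5 + 20.1 − 8.5 + 0.7) / 6 = 5.6000%
Mean R_m = (10.2 + 9.9 − 4.7 + 9.7 − 4.9 + 1.1) / 6 = 3.5500%
Σ(R_i − R̄_i)(R_m − R̄_m) = 517.8400  ⇒  Cov = 517.8400 / 5 = 103.5680
Σ(R_m − R̄_m)² = 267.8350  ⇒  Var(R_m) = 267.8350 / 5 = 53.5670
β = Cov / Var(R_m) = 103.5680 / 53.5670 = 1.9334
MRP = 5.6% − 2.0% = 3.60%
E(R) = R_f + β × MRP = 2.0% + 1.9334 × 3.6% = 8.96%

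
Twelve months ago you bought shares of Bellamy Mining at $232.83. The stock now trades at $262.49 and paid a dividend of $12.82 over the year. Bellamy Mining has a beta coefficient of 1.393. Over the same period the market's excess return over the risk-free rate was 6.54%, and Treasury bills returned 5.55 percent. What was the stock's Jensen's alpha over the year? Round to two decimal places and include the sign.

Realised HPR = (P1 + D1 − P0) / P0 = (262.49 + 12.82 − 232.83) / 232.83 = 42.48 / 232.83 = 18.2451%
CAPM required = R_f + β·MRP = 5.55% + 1.393 × 6.54% = 14.66022%
α = realised − required = 18.2451% − 14.66022% = +3.58%

+3.58%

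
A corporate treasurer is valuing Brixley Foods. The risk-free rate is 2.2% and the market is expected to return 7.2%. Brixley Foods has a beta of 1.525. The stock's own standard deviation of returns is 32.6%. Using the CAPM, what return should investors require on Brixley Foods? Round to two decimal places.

9.83%

Market risk premium = E(R_m) − R_f = 7.2% − 2.2% = 5.00%
E(R) = R_f + β × MRP = 2.2% + 1.525 × 5.0% = 9.83%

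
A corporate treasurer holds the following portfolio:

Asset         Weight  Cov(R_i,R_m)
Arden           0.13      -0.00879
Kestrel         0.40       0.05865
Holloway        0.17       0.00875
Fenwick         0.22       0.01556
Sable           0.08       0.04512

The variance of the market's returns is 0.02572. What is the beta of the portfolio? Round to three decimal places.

1.199

β_Arden = -0.00879 / 0.02572 = -0.3418
β_Kestrel = 0.05865 / 0.02572 = 2.2803
β_Holloway = 0.00875 / 0.02572 = 0.3402
β_Fenwick = 0.01556 / 0.02572 = 0.6050
β_Sable = 0.04512 / 0.02572 = 1.7543
β_P = Σ w_i β_i = 0.13×-0.3418 + 0.40×2.2803 + 0.17×0.3402 + 0.22×0.6050 + 0.08×1.7543 = 1.1990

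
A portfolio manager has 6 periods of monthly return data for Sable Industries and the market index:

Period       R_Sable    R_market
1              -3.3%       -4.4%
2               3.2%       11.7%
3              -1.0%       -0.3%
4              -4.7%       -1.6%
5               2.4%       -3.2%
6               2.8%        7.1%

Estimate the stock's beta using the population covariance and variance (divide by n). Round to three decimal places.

Mean R_i = (-3.3 + 3.2 − 1.0 − 4.7 + 2.4 + 2.8) / 6 = -0.1000%
Mean R_m = (-4.4 + 11.7 − 0.3 − 1.6 − 3.2 + 7.1) / 6 = 1.5500%
Σ(R_i − R̄_i)(R_m − R̄_m) = 72.9100  ⇒  Cov = 72.9100 / 6 = 12.1517
Σ(R_m − R̄_m)² = 205.1350  ⇒  Var(R_m) = 205.1350 / 6 = 34.1892
β = Cov / Var(R_m) = 12.1517 / 34.1892 = 0.3554

0.355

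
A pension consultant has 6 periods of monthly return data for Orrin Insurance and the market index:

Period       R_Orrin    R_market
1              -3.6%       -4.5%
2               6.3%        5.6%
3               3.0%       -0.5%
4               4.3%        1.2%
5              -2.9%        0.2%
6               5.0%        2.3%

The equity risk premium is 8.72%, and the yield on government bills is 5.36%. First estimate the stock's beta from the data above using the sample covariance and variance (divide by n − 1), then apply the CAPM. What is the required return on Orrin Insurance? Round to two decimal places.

14.37%

Mean R_i = (-3.6 + 6.3 + 3.0 + 4.3 − 2.9 + 5.0) / 6 = 2.0167%
Mean R_m = (-4.5 + 5.6 − 0.5 + 1.2 + 0.2 + 2.3) / 6 = 0.7167%
Σ(R_i − R̄_i)(R_m − R̄_m) = 57.3883  ⇒  Cov = 57.3883 / 5 = 11.4777
Σ(R_m − R̄_m)² = 55.5483  ⇒  Var(R_m) = 55.5483 / 5 = 11.1097
β = Cov / Var(R_m) = 11.4777 / 11.1097 = 1.0331
E(R) = R_f + β × MRP = 5.36% + 1.0331 × 8.72% = 14.37%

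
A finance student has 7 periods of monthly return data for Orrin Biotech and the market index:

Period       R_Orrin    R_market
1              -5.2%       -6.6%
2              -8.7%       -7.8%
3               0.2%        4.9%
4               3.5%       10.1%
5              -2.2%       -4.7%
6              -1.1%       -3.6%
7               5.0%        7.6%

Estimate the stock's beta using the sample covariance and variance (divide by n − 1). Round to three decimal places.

0.590

Mean R_i = (-5.2 − 8.7 + 0.2 + 3.5 − 2.2 − 1.1 + 5.0) / 7 = -1.2143%
Mean R_m = (-6.6 − 7.8 + 4.9 + 10.1 − 4.7 − 3.6 + 7.6) / 7 = -0.0143%
Σ(R_i − R̄_i)(R_m − R̄_m) = 190.6886  ⇒  Cov = 190.6886 / 6 = 31.7814
Σ(R_m − R̄_m)² = 323.2286  ⇒  Var(R_m) = 323.2286 / 6 = 53.8714
β = Cov / Var(R_m) = 31.7814 / 53.8714 = 0.5899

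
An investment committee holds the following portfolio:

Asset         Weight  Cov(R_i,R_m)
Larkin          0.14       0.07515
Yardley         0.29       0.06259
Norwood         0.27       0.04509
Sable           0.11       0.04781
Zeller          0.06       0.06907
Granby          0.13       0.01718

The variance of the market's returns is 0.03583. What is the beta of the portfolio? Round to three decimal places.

β_Larkin = 0.07515 / 0.03583 = 2.0974
β_Yardley = 0.06259 / 0.03583 = 1.7469
β_Norwood = 0.04509 / 0.03583 = 1.2584
β_Sable = 0.04781 / 0.03583 = 1.3344
β_Zeller = 0.06907 / 0.03583 = 1.9277
β_Granby = 0.01718 / 0.03583 = 0.4795
β_P = Σ w_i β_i = 0.14×2.0974 + 0.29×1.7469 + 0.27×1.2584 + 0.11×1.3344 + 0.06×1.9277 + 0.13×0.4795 = 1.4648

1.465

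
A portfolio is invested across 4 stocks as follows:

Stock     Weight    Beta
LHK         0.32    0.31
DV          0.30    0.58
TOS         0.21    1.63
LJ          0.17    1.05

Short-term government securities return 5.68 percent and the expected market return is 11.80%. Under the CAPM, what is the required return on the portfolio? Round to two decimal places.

β_P = Σ w_i β_i = 0.32×0.31 + 0.30×0.58 + 0.21×1.63 + 0.17×1.05 = 0.7940
MRP = 11.80% − 5.68% = 6.12%
E(R_P) = R_f + β_P × MRP = 5.68% + 0.7940 × 6.12% = 10.54%

10.54%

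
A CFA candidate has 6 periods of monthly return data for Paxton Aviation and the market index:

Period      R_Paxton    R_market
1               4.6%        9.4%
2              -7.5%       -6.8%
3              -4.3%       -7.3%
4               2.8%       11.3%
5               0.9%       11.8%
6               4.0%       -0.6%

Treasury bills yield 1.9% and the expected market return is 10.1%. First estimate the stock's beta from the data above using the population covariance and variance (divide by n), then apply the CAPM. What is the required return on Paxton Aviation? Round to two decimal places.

Mean R_i = (4.6 − 7.5 − 4.3 + 2.8 + 0.9 + 4.0) / 6 = 0.0833%
Mean R_m = (9.4 − 6.8 − 7.3 + 11.3 + 11.8 − 0.6) / 6 = 2.9667%
Σ(R_i − R̄_i)(R_m − R̄_m) = 164.0067  ⇒  Cov = 164.0067 / 6 = 27.3345
Σ(R_m − R̄_m)² = 402.3733  ⇒  Var(R_m) = 402.3733 / 6 = 67.0622
β = Cov / Var(R_m) = 27.3345 / 67.0622 = 0.4076
MRP = 10.1% − 1.9% = 8.20%
E(R) = R_f + β × MRP = 1.9% + 0.4076 × 8.2% = 5.24%

5.24%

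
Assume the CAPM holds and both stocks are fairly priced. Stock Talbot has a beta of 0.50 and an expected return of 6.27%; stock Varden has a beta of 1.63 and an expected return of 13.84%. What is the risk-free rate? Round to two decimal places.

Both satisfy E(R) = R_f + β·MRP, so the slope of the SML is
MRP = (13.84% − 6.27%) / (1.63 − 0.50) = 7.57% / 1.13 = 6.6991%
R_f = E(R_Talbot) − β_Talbot·MRP = 6.27% − 0.50 × 6.6991% = 2.9205%

2.92%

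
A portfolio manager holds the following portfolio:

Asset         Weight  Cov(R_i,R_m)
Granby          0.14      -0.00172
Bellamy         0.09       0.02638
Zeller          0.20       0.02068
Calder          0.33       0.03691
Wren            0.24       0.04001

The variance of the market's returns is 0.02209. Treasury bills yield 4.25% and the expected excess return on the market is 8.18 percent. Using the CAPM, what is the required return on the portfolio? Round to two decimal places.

14.64%

β_Granby = -0.00172 / 0.02209 = -0.0779
β_Bellamy = 0.02638 / 0.02209 = 1.1942
β_Zeller = 0.02068 / 0.02209 = 0.9362
β_Calder = 0.03691 / 0.02209 = 1.6709
β_Wren = 0.04001 / 0.02209 = 1.8112
β_P = Σ w_i β_i = 0.14×-0.0779 + 0.09×1.1942 + 0.20×0.9362 + 0.33×1.6709 + 0.24×1.8112 = 1.2699
E(R_P) = R_f + β_P × MRP = 4.25% + 1.2699 × 8.18% = 14.64%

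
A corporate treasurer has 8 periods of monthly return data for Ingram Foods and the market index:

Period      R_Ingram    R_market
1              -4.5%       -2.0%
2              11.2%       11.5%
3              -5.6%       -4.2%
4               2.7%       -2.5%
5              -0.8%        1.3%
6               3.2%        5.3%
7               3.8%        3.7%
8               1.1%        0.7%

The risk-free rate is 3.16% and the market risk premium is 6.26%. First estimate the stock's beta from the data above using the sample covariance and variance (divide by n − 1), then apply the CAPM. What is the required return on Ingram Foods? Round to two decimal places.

8.93%

Mean R_i = (-4.5 + 11.2 − 5.6 + 2.7 − 0.8 + 3.2 + 3.8 + 1.1) / 8 = 1.3875%
Mean R_m = (-2.0 + 11.5 − 4.2 − 2.5 + 1.3 + 5.3 + 3.7 + 0.7) / 8 = 1.7250%
Σ(R_i − R̄_i)(R_m − R̄_m) = 166.1725  ⇒  Cov = 166.1725 / 7 = 23.7389
Σ(R_m − R̄_m)² = 180.2950  ⇒  Var(R_m) = 180.2950 / 7 = 25.7564
β = Cov / Var(R_m) = 23.7389 / 25.7564 = 0.9217
E(R) = R_f + β × MRP = 3.16% + 0.9217 × 6.26% = 8.93%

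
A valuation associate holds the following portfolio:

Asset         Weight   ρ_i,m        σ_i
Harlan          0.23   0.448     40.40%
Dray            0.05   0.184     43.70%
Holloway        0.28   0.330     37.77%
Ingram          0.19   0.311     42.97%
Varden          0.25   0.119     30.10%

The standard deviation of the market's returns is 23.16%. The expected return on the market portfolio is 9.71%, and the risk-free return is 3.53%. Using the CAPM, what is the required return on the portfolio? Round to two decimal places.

β_Harlan = 0.448 × 40.40% / 23.16% = 0.7815
β_Dray = 0.184 × 43.70% / 23.16% = 0.3472
β_Holloway = 0.330 × 37.77% / 23.16% = 0.5382
β_Ingram = 0.311 × 42.97% / 23.16% = 0.5770
β_Varden = 0.119 × 30.10% / 23.16% = 0.1547
β_P = Σ w_i β_i = 0.23×0.7815 + 0.05×0.3472 + 0.28×0.5382 + 0.19×0.5770 + 0.25×0.1547 = 0.4961
MRP = 9.71% − 3.53% = 6.18%
E(R_P) = R_f + β_P × MRP = 3.53% + 0.4961 × 6.18% = 6.60%

6.60%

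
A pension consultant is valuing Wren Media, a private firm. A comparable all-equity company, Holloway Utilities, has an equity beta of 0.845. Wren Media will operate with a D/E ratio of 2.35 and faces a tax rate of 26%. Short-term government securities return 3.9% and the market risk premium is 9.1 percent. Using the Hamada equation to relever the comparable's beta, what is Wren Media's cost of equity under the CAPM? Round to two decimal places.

β_L = β_U × [1 + (1 − t)(D/E)] = 0.845 × [1 + (1 − 0.26) × 2.35]
    = 0.845 × [1 + 0.74 × 2.35] = 0.845 × 2.7390 = 2.3145
E(R) = R_f + β_L × MRP = 3.9% + 2.3145 × 9.1% = 24.96%

24.96%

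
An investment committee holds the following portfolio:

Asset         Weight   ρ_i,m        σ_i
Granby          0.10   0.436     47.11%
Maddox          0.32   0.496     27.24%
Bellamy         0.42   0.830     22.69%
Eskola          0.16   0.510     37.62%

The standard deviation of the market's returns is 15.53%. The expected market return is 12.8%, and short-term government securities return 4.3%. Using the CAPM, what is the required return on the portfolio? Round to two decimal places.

β_Granby = 0.436 × 47.11% / 15.53% = 1.3226
β_Maddox = 0.496 × 27.24% / 15.53% = 0.8700
β_Bellamy = 0.830 × 22.69% / 15.53% = 1.2127
β_Eskola = 0.510 × 37.62% / 15.53% = 1.2354
β_P = Σ w_i β_i = 0.10×1.3226 + 0.32×0.8700 + 0.42×1.2127 + 0.16×1.2354 = 1.1177
MRP = 12.8% − 4.3% = 8.50%
E(R_P) = R_f + β_P × MRP = 4.3% + 1.1177 × 8.5% = 13.80%

13.80%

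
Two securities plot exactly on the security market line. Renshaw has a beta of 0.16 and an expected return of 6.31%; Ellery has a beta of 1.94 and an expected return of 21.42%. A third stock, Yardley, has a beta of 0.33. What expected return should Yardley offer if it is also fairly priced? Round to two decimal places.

MRP (SML slope) = (21.42% − 6.31%) / (1.94 − 0.16) = 15.11% / 1.78 = 8.4888%
R_f (intercept) = 6.31% − 0.16 × 8.4888% = 4.9518%
E(R_Yardley) = R_f + β × MRP = 4.9518% + 0.33 × 8.4888% = 7.75%

7.75%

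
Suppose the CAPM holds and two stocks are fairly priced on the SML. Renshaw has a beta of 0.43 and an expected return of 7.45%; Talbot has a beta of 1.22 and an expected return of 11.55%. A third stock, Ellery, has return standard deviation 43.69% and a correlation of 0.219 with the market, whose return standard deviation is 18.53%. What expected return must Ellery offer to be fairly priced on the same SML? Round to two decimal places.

7.90%

MRP = (11.55% − 7.45%) / (1.22 − 0.43) = 5.1899%
R_f = 7.45% − 0.43 × 5.1899% = 5.2183%
β_Ellery = ρ·σ_i/σ_m = 0.219 × 43.69 / 18.53 = 0.5164
E(R_Ellery) = R_f + β × MRP = 5.2183% + 0.5164 × 5.1899% = 7.90%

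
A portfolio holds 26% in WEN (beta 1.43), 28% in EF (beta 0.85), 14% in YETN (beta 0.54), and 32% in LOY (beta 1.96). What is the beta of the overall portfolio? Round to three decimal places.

1.313

β_P = Σ w_i β_i = 0.26×1.43 + 0.28×0.85 + 0.14×0.54 + 0.32×1.96 = 1.3126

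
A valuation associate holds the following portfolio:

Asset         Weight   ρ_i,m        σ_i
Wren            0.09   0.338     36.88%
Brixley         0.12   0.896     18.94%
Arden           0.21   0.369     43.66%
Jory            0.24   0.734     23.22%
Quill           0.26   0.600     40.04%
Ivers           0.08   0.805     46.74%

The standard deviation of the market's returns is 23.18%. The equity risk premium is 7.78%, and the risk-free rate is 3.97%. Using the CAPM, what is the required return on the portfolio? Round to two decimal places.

10.65%

β_Wren = 0.338 × 36.88% / 23.18% = 0.5378
β_Brixley = 0.896 × 18.94% / 23.18% = 0.7321
β_Arden = 0.369 × 43.66% / 23.18% = 0.6950
β_Jory = 0.734 × 23.22% / 23.18% = 0.7353
β_Quill = 0.600 × 40.04% / 23.18% = 1.0364
β_Ivers = 0.805 × 46.74% / 23.18% = 1.6232
β_P = Σ w_i β_i = 0.09×0.5378 + 0.12×0.7321 + 0.21×0.6950 + 0.24×0.7353 + 0.26×1.0364 + 0.08×1.6232 = 0.8580
E(R_P) = R_f + β_P × MRP = 3.97% + 0.8580 × 7.78% = 10.65%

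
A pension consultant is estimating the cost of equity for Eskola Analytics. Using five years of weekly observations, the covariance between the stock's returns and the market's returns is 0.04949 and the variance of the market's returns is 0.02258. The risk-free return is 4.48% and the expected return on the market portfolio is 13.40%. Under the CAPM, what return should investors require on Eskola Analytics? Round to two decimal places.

24.03%

β = Cov(R_i, R_m) / Var(R_m) = 0.04949 / 0.02258 = 2.1918
MRP = 13.40% − 4.48% = 8.92%
E(R) = R_f + β × MRP = 4.48% + 2.1918 × 8.92% = 24.03%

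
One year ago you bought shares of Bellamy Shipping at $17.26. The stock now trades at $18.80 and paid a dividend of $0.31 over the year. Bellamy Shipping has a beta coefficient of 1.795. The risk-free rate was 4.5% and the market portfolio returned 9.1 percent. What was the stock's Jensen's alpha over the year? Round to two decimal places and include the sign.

-2.04%

Realised HPR = (P1 + D1 − P0) / P0 = (18.80 + 0.31 − 17.26) / 17.26 = 1.85 / 17.26 = 10.7184%
MRP = 9.1% − 4.5% = 4.60%
CAPM required = R_f + β·MRP = 4.5% + 1.795 × 4.6% = 12.7570%
α = realised − required = 10.7184% − 12.7570% = -2.04%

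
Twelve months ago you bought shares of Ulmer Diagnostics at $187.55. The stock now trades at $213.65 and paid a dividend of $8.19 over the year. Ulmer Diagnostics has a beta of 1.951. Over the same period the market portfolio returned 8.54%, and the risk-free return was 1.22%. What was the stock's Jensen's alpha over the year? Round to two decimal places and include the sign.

+2.78%

Realised HPR = (P1 + D1 − P0) / P0 = (213.65 + 8.19 − 187.55) / 187.55 = 34.29 / 187.55 = 18.2831%
MRP = 8.54% − 1.22% = 7.32%
CAPM required = R_f + β·MRP = 1.22% + 1.951 × 7.32% = 15.50132%
α = realised − required = 18.2831% − 15.50132% = +2.78%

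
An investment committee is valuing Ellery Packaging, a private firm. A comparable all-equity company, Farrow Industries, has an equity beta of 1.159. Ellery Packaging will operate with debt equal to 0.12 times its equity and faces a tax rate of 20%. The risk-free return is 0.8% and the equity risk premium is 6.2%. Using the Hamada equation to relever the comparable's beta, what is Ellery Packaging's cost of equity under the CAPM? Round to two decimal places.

β_L = β_U × [1 + (1 − t)(D/E)] = 1.159 × [1 + (1 − 0.20) × 0.12]
    = 1.159 × [1 + 0.80 × 0.12] = 1.159 × 1.0960 = 1.2703
E(R) = R_f + β_L × MRP = 0.8% + 1.2703 × 6.2% = 8.68%

8.68%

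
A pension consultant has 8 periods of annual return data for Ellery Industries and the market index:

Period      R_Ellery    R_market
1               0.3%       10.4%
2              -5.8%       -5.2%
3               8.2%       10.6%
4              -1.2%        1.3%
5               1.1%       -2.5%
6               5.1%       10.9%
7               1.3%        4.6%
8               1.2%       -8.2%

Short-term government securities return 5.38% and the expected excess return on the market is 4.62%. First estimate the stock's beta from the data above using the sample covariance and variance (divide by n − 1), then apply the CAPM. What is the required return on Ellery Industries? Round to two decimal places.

Mean R_i = (0.3 − 5.8 + 8.2 − 1.2 + 1.1 + 5.1 + 1.3 + 1.2) / 8 = 1.2750%
Mean R_m = (10.4 − 5.2 + 10.6 + 1.3 − 2.5 + 10.9 + 4.6 − 8.2) / 8 = 2.7375%
Σ(R_i − R̄_i)(R_m − R̄_m) = 139.6975  ⇒  Cov = 139.6975 / 7 = 19.9568
Σ(R_m − R̄_m)² = 402.7588  ⇒  Var(R_m) = 402.7588 / 7 = 57.5370
β = Cov / Var(R_m) = 19.9568 / 57.5370 = 0.3469
E(R) = R_f + β × MRP = 5.38% + 0.3469 × 4.62% = 6.98%

6.98%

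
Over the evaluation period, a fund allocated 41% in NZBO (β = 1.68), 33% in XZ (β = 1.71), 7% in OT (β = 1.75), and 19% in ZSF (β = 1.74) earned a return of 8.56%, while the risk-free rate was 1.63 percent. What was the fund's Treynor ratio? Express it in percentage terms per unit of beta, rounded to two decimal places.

4.06%

β_P = 0.41×1.68 + 0.33×1.71 + 0.07×1.75 + 0.19×1.74 = 1.7062
Treynor = (R_P − R_f) / β_P = (8.56% − 1.63%) / 1.7062 = 6.93% / 1.7062 = 4.06%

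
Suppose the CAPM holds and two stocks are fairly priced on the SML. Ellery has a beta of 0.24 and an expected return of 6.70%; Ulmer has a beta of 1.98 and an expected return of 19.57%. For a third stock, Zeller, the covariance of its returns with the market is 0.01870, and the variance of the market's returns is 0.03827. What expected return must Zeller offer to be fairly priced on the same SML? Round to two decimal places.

MRP = (19.57% − 6.70%) / (1.98 − 0.24) = 7.3966%
R_f = 6.70% − 0.24 × 7.3966% = 4.9248%
β_Zeller = Cov / Var(R_m) = 0.01870 / 0.03827 = 0.4886
E(R_Zeller) = R_f + β × MRP = 4.9248% + 0.4886 × 7.3966% = 8.54%

8.54%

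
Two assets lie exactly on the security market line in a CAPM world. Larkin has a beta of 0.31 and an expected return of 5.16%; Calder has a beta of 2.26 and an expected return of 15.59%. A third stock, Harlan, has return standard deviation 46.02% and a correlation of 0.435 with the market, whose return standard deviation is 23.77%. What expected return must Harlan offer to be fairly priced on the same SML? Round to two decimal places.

MRP = (15.59% − 5.16%) / (2.26 − 0.31) = 5.3487%
R_f = 5.16% − 0.31 × 5.3487% = 3.5019%
β_Harlan = ρ·σ_i/σ_m = 0.435 × 46.02 / 23.77 = 0.8422
E(R_Harlan) = R_f + β × MRP = 3.5019% + 0.8422 × 5.3487% = 8.01%

8.01%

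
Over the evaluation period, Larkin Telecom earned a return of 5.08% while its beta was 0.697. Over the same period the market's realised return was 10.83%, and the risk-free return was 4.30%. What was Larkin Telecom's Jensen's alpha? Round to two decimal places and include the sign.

-3.77%

Market excess return = 10.83% − 4.30% = 6.53%
CAPM benchmark = R_f + β(R_m − R_f) = 4.30% + 0.697 × 6.53% = 8.85141%
α = actual − benchmark = 5.08% − 8.85141% = -3.77%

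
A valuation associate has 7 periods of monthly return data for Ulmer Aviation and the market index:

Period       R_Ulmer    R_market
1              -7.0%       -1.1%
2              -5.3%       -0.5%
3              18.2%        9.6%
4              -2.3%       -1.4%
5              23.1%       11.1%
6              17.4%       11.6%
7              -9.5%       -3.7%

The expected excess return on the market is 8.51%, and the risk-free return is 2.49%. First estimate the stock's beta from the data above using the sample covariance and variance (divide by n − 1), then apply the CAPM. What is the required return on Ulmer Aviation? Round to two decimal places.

Mean R_i = (-7.0 − 5.3 + 18.2 − 2.3 + 23.1 + 17.4 − 9.5) / 7 = 4.9429%
Mean R_m = (-1.1 − 0.5 + 9.6 − 1.4 + 11.1 + 11.6 − 3.7) / 7 = 3.6571%
Σ(R_i − R̄_i)(R_m − R̄_m) = 555.1529  ⇒  Cov = 555.1529 / 6 = 92.5255
Σ(R_m − R̄_m)² = 273.4171  ⇒  Var(R_m) = 273.4171 / 6 = 45.5695
β = Cov / Var(R_m) = 92.5255 / 45.5695 = 2.0304
E(R) = R_f + β × MRP = 2.49% + 2.0304 × 8.51% = 19.77%

19.77%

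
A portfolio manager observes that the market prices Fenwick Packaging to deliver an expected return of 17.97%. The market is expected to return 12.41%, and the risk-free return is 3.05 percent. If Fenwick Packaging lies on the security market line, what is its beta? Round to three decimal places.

MRP = 12.41% − 3.05% = 9.36%
β = (E(R) − R_f) / MRP = (17.97% − 3.05%) / 9.36% = 14.92% / 9.36% = 1.594

1.594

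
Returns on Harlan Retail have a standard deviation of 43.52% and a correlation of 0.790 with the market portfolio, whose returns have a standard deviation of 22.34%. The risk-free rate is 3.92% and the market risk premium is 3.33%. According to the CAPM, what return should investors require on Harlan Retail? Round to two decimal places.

β = ρ × σ_i / σ_m = 0.790 × 43.52% / 22.34% = 1.5390
E(R) = 3.92% + 1.5390 × 3.33% = 9.04%

9.04%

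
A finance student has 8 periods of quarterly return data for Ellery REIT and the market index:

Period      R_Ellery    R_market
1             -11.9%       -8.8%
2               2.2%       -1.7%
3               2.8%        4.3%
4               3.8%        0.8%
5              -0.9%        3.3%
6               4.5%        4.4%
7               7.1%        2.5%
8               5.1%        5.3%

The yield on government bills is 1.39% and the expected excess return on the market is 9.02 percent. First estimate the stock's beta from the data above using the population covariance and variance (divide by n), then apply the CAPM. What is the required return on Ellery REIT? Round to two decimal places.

11.03%

Mean R_i = (-11.9 + 2.2 + 2.8 + 3.8 − 0.9 + 4.5 + 7.1 + 5.1) / 8 = 1.5875%
Mean R_m = (-8.8 − 1.7 + 4.3 + 0.8 + 3.3 + 4.4 + 2.5 + 5.3) / 8 = 1.2625%
Σ(R_i − R̄_i)(R_m − R̄_m) = 161.6363  ⇒  Cov = 161.6363 / 8 = 20.2045
Σ(R_m − R̄_m)² = 151.2988  ⇒  Var(R_m) = 151.2988 / 8 = 18.9124
β = Cov / Var(R_m) = 20.2045 / 18.9124 = 1.0683
E(R) = R_f + β × MRP = 1.39% + 1.0683 × 9.02% = 11.03%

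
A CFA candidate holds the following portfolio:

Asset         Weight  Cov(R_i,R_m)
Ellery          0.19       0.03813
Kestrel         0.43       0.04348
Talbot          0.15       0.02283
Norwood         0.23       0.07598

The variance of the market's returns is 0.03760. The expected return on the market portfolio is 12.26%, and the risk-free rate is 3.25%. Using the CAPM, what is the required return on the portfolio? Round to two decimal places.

β_Ellery = 0.03813 / 0.03760 = 1.0141
β_Kestrel = 0.04348 / 0.03760 = 1.1564
β_Talbot = 0.02283 / 0.03760 = 0.6072
β_Norwood = 0.07598 / 0.03760 = 2.0207
β_P = Σ w_i β_i = 0.19×1.0141 + 0.43×1.1564 + 0.15×0.6072 + 0.23×2.0207 = 1.2458
MRP = 12.26% − 3.25% = 9.01%
E(R_P) = R_f + β_P × MRP = 3.25% + 1.2458 × 9.01% = 14.47%

14.47%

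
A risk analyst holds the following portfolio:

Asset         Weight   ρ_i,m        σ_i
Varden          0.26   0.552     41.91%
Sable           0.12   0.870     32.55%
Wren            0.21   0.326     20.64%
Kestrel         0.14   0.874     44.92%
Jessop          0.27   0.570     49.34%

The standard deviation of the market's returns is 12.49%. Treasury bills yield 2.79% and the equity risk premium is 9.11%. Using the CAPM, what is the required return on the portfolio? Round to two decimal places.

20.23%

β_Varden = 0.552 × 41.91% / 12.49% = 1.8522
β_Sable = 0.870 × 32.55% / 12.49% = 2.2673
β_Wren = 0.326 × 20.64% / 12.49% = 0.5387
β_Kestrel = 0.874 × 44.92% / 12.49% = 3.1433
β_Jessop = 0.570 × 49.34% / 12.49% = 2.2517
β_P = Σ w_i β_i = 0.26×1.8522 + 0.12×2.2673 + 0.21×0.5387 + 0.14×3.1433 + 0.27×2.2517 = 1.9148
E(R_P) = R_f + β_P × MRP = 2.79% + 1.9148 × 9.11% = 20.23%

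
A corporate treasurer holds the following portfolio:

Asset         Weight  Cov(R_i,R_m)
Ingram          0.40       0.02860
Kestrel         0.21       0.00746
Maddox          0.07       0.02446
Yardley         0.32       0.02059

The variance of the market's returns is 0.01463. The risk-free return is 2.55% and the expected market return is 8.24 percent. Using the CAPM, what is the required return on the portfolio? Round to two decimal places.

10.84%

β_Ingram = 0.02860 / 0.01463 = 1.9549
β_Kestrel = 0.00746 / 0.01463 = 0.5099
β_Maddox = 0.02446 / 0.01463 = 1.6719
β_Yardley = 0.02059 / 0.01463 = 1.4074
β_P = Σ w_i β_i = 0.40×1.9549 + 0.21×0.5099 + 0.07×1.6719 + 0.32×1.4074 = 1.4564
MRP = 8.24% − 2.55% = 5.69%
E(R_P) = R_f + β_P × MRP = 2.55% + 1.4564 × 5.69% = 10.84%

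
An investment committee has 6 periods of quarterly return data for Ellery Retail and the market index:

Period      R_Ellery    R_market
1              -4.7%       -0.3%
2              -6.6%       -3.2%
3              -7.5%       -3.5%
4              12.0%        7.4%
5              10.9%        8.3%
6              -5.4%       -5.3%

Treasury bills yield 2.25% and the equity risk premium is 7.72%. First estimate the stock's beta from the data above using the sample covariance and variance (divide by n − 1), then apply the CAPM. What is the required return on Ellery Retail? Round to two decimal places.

Mean R_i = (-4.7 − 6.6 − 7.5 + 12.0 + 10.9 − 5.4) / 6 = -0.2167%
Mean R_m = (-0.3 − 3.2 − 3.5 + 7.4 + 8.3 − 5.3) / 6 = 0.5667%
Σ(R_i − R̄_i)(R_m − R̄_m) = 257.4067  ⇒  Cov = 257.4067 / 5 = 51.4813
Σ(R_m − R̄_m)² = 172.3933  ⇒  Var(R_m) = 172.3933 / 5 = 34.4787
β = Cov / Var(R_m) = 51.4813 / 34.4787 = 1.4931
E(R) = R_f + β × MRP = 2.25% + 1.4931 × 7.72% = 13.78%

13.78%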